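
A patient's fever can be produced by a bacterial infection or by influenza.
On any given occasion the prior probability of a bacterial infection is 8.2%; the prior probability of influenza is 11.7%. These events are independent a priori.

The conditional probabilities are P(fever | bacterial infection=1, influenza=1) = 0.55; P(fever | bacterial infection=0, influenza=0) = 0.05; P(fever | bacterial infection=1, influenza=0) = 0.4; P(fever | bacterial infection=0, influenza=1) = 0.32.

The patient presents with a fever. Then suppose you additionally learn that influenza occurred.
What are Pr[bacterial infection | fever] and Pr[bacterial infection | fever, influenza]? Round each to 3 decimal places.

Numerator (weight on configurations with bacterial infection): 0.028962 + 0.005277 = 0.034239
The normalizing constant is 0.05*0.918*0.883 + 0.32*0.918*0.117 + 0.4*0.082*0.883 + 0.55*0.082*0.117 = 0.109139
Posterior = 0.034239 / 0.109139 ≈ 0.314

Now also conditioning on influenza=true:
P(fever | influenza) = 0.32*0.918 + 0.55*0.082 = 0.293760 + 0.045100 = 0.338860
Of this, 0.045100 comes from 0.55*0.082 (the bacterial infection=true cases).
P(bacterial infection | fever, influenza) = 0.045100 / 0.338860 ≈ 0.133
— influenza explains away the evidence for bacterial infection.

Pr[bacterial infection | fever] ≈ 0.314; Pr[bacterial infection | fever, influenza] ≈ 0.133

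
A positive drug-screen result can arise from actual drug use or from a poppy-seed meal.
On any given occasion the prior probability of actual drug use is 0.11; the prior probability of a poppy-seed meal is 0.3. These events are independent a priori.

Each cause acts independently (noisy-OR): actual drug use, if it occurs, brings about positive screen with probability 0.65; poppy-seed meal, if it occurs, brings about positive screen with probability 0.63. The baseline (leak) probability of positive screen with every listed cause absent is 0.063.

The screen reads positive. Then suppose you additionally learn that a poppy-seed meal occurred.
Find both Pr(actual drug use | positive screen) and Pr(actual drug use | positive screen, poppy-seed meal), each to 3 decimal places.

Under noisy-OR, P(positive screen | causes) = 1 − (1−0.063)·∏(1−qᵢ) over the active causes.
Numerator (weight on configurations with actual drug use): 0.051748 + 0.028996 = 0.080744
Denominator P(positive screen): 0.063×0.89×0.7 + 0.65331×0.89×0.3 + 0.67205×0.11×0.7 + 0.878659×0.11×0.3 = 0.294427
Posterior = 0.080744 / 0.294427 ≈ 0.274

With the extra evidence:
Sum P(positive screen|·) weighted by the priors over both values of actual drug use:
  P(positive screen | poppy-seed meal) = 0.65331*0.89 + 0.878659*0.11
        = 0.581446 + 0.096652 = 0.678098
The terms with actual drug use present sum to 0.096652, so
  P(actual drug use | positive screen, poppy-seed meal) = 0.096652 / 0.678098 ≈ 0.143
— poppy-seed meal explains away the evidence for actual drug use.

Pr(actual drug use | positive screen) ≈ 0.274; Pr(actual drug use | positive screen, poppy-seed meal) ≈ 0.143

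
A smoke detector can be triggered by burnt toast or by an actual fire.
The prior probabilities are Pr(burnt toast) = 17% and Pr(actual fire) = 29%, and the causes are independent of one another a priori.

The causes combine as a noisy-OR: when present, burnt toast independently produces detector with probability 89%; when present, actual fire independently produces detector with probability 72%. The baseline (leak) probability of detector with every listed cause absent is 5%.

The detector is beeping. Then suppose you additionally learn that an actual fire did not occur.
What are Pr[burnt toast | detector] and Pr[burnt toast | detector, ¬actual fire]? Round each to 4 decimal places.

Pr[burnt toast | detector] ≈ 0.4307; Pr[burnt toast | detector, ¬actual fire] ≈ 0.7858

Under noisy-OR, P(detector | causes) = 1 − (1−0.05)·∏(1−qᵢ) over the active causes.
By total probability over the 4 (burnt toast, actual fire) configurations:
  P(detector) = 0.05×0.83×0.71 + 0.734×0.83×0.29 + 0.8955×0.17×0.71 + 0.97074×0.17×0.29
        = 0.029465 + 0.176674 + 0.108087 + 0.047857 = 0.362083
Configurations with burnt toast contribute 0.155944, so
  P(burnt toast | detector) = 0.155944 / 0.362083 ≈ 0.4307

Now also conditioning on actual fire≠true:
P(detector | ¬actual fire) = 0.05*0.83 + 0.8955*0.17 = 0.041500 + 0.152235 = 0.193735
Of this, 0.152235 comes from 0.8955*0.17 (the burnt toast=true cases).
P(burnt toast | detector, ¬actual fire) = 0.152235 / 0.193735 ≈ 0.7858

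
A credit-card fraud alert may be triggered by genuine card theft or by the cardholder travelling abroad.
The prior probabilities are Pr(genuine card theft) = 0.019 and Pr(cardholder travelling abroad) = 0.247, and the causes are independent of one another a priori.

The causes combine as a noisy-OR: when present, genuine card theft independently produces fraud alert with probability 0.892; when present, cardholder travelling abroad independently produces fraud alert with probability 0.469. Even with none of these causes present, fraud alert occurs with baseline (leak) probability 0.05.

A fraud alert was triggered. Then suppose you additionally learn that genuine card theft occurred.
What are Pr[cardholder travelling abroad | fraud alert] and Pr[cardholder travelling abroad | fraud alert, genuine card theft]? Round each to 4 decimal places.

Under noisy-OR, P(fraud alert | causes) = 1 − (1−0.05)·∏(1−qᵢ) over the active causes.
P(fraud alert) = 0.05*0.981*0.753 + 0.49555*0.981*0.247 + 0.8974*0.019*0.753 + 0.945519*0.019*0.247 = 0.036935 + 0.120075 + 0.012839 + 0.004437 = 0.174286
Of this, 0.124512 comes from 0.120075 + 0.004437 (the cardholder travelling abroad=true cases).
Hence the posterior is 0.124512/0.174286 ≈ 0.7144.

Now also conditioning on genuine card theft=true:
Sum P(fraud alert|·) weighted by the priors over both values of cardholder travelling abroad:
  P(fraud alert | genuine card theft) = 0.8974*0.753 + 0.945519*0.247
        = 0.675742 + 0.233543 = 0.909285
Keeping only the cardholder travelling abroad-present terms gives 0.233543, so
  P(cardholder travelling abroad | fraud alert, genuine card theft) = 0.233543 / 0.909285 ≈ 0.2568
The drop from 0.7144 to 0.2568 is the explaining-away (discounting) effect.

Pr[cardholder travelling abroad | fraud alert] ≈ 0.7144; Pr[cardholder travelling abroad | fraud alert, genuine card theft] ≈ 0.2568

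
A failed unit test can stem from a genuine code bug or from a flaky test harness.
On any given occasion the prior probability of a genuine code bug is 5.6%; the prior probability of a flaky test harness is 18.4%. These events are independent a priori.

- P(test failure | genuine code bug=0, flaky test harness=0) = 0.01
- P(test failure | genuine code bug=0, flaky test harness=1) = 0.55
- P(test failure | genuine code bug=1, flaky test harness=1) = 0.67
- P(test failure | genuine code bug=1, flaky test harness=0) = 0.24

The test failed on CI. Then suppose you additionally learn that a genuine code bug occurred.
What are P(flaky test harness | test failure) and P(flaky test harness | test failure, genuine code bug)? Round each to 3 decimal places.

P(flaky test harness | test failure) ≈ 0.846; P(flaky test harness | test failure, genuine code bug) ≈ 0.386

P(test failure) = 0.01*0.944*0.816 + 0.55*0.944*0.184 + 0.24*0.056*0.816 + 0.67*0.056*0.184 = 0.007703 + 0.095533 + 0.010967 + 0.006904 = 0.121107
Restricting to configurations with flaky test harness present: 0.095533 + 0.006904 = 0.102437.
Hence the posterior is 0.102437/0.121107 ≈ 0.846.

Now condition on the additional information:
Weight on flaky test harness=true, given the evidence: 0.67·0.184 = 0.123280
The normalizing constant is 0.24·0.816 + 0.67·0.184 = 0.319120
P(flaky test harness | test failure, genuine code bug) = 0.123280/0.319120 ≈ 0.386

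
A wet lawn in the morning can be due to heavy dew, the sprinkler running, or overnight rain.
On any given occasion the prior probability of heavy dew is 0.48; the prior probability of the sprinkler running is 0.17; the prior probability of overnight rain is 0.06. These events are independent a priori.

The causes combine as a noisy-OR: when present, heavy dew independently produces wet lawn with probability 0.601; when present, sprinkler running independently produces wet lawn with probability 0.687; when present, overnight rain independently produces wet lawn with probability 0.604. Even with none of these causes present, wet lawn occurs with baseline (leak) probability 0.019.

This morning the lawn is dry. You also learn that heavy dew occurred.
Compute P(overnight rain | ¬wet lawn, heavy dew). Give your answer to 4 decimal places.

P(overnight rain | ¬wet lawn, heavy dew) ≈ 0.0247

Under noisy-OR, P(wet lawn | causes) = 1 − (1−0.019)·∏(1−qᵢ) over the active causes.
P(¬wet lawn | heavy dew) = 0.391419×0.83×0.94 + 0.155002×0.83×0.06 + 0.122514×0.17×0.94 + 0.048516×0.17×0.06 = 0.305385 + 0.007719 + 0.019578 + 0.000495 = 0.333177
The overnight rain-present share is 0.007719 + 0.000495 = 0.008214.
P(overnight rain | ¬wet lawn, heavy dew) = 0.008214 / 0.333177 ≈ 0.0247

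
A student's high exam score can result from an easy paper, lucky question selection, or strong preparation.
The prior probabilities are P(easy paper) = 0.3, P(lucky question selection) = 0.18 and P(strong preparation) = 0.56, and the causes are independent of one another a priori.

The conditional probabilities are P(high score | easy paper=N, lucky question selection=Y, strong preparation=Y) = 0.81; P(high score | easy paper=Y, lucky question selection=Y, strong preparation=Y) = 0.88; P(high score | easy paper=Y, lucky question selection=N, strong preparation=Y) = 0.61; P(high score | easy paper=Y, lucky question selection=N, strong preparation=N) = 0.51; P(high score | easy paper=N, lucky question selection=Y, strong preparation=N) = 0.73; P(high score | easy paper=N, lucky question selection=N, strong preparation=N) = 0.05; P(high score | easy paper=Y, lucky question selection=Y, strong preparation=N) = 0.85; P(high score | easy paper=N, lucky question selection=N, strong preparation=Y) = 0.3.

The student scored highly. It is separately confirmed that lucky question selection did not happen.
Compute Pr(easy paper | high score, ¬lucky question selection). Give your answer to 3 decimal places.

Pr(easy paper | high score, ¬lucky question selection) ≈ 0.561

P(high score | ¬lucky question selection) = 0.05·0.7·0.44 + 0.3·0.7·0.56 + 0.51·0.3·0.44 + 0.61·0.3·0.56 = 0.015400 + 0.117600 + 0.067320 + 0.102480 = 0.302800
The easy paper-present share is 0.067320 + 0.102480 = 0.169800.
So P(easy paper | high score, ¬lucky question selection) = 0.169800/0.302800 ≈ 0.561.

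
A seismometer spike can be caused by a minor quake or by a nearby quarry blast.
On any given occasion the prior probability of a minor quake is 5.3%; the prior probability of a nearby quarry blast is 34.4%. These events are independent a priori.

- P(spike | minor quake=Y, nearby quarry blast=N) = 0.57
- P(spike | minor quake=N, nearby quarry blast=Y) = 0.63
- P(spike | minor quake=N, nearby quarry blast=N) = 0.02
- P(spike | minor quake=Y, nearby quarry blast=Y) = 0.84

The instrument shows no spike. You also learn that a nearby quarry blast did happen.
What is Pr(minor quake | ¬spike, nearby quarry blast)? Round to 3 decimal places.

P(¬spike | nearby quarry blast) = 0.37·0.947 + 0.16·0.053 = 0.350390 + 0.008480 = 0.358870
The minor quake-present share is 0.16·0.053 = 0.008480.
Hence the posterior is 0.008480/0.358870 ≈ 0.024.

Pr(minor quake | ¬spike, nearby quarry blast) ≈ 0.024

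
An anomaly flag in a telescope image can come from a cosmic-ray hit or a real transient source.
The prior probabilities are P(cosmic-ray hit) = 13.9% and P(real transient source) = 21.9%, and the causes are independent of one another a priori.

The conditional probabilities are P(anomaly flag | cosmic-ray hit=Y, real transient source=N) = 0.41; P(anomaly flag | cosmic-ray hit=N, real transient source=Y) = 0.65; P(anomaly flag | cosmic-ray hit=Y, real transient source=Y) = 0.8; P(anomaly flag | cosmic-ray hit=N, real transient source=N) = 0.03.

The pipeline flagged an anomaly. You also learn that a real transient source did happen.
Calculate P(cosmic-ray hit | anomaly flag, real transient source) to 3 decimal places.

P(cosmic-ray hit | anomaly flag, real transient source) ≈ 0.166

P(anomaly flag | real transient source) = 0.65×0.861 + 0.8×0.139 = 0.559650 + 0.111200 = 0.670850
Restricting to configurations with cosmic-ray hit present: 0.8×0.139 = 0.111200.
P(cosmic-ray hit | anomaly flag, real transient source) = 0.111200 / 0.670850 ≈ 0.166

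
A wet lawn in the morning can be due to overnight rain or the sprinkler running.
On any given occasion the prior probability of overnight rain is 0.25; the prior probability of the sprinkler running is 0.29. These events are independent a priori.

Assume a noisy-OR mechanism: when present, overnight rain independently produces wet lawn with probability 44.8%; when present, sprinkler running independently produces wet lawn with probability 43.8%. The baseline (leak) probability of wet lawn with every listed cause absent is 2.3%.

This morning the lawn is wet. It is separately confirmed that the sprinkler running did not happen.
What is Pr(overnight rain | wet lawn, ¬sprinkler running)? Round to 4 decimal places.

Pr(overnight rain | wet lawn, ¬sprinkler running) ≈ 0.8697

Under noisy-OR, P(wet lawn | causes) = 1 − (1−0.023)·∏(1−qᵢ) over the active causes.
By total probability over both values of overnight rain:
  P(wet lawn | ¬sprinkler running) = 0.023·0.75 + 0.460696·0.25
        = 0.017250 + 0.115174 = 0.132424
The terms with overnight rain present sum to 0.115174, so
  P(overnight rain | wet lawn, ¬sprinkler running) = 0.115174 / 0.132424 ≈ 0.8697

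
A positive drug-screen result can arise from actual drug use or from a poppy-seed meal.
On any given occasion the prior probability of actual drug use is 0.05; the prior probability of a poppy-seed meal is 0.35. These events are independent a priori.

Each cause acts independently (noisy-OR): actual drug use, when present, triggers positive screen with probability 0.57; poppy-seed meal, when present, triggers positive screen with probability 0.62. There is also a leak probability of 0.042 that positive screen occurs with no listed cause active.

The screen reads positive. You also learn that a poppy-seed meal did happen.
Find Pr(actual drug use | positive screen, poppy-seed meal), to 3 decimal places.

Under noisy-OR, P(positive screen | causes) = 1 − (1−0.042)·∏(1−qᵢ) over the active causes.
For the numerator, keep only actual drug use=true terms: 0.843463*0.05 = 0.042173
The normalizing constant is 0.63596*0.95 + 0.843463*0.05 = 0.646335
Posterior = 0.042173 / 0.646335 ≈ 0.065

Pr(actual drug use | positive screen, poppy-seed meal) ≈ 0.065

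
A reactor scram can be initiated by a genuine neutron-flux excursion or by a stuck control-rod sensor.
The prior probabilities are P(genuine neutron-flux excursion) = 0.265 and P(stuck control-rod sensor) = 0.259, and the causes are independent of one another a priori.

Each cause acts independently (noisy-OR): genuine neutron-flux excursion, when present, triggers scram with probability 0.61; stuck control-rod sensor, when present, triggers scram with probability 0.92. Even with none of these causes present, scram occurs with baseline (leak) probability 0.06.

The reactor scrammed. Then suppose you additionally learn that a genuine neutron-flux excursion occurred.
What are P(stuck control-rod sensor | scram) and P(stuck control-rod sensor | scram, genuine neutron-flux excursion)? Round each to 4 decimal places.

P(stuck control-rod sensor | scram) ≈ 0.6071; P(stuck control-rod sensor | scram, genuine neutron-flux excursion) ≈ 0.3488

Under noisy-OR, P(scram | causes) = 1 − (1−0.06)·∏(1−qᵢ) over the active causes.
P(scram) = 0.06*0.735*0.741 + 0.9248*0.735*0.259 + 0.6334*0.265*0.741 + 0.970672*0.265*0.259 = 0.032678 + 0.176050 + 0.124378 + 0.066622 = 0.399728
The stuck control-rod sensor-present share is 0.176050 + 0.066622 = 0.242672.
P(stuck control-rod sensor | scram) = 0.242672 / 0.399728 ≈ 0.6071

Now also conditioning on genuine neutron-flux excursion=true:
By total probability over both values of stuck control-rod sensor:
  P(scram | genuine neutron-flux excursion) = 0.6334*0.741 + 0.970672*0.259
        = 0.469349 + 0.251404 = 0.720753
Keeping only the stuck control-rod sensor-present terms gives 0.251404, so
  P(stuck control-rod sensor | scram, genuine neutron-flux excursion) = 0.251404 / 0.720753 ≈ 0.3488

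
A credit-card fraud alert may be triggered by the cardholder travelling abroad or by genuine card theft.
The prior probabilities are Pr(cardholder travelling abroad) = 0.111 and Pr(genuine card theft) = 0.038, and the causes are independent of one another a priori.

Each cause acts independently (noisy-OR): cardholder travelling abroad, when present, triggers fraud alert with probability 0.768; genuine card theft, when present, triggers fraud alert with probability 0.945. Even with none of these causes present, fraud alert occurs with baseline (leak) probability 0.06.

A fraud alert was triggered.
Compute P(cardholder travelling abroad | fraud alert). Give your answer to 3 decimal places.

Under noisy-OR, P(fraud alert | causes) = 1 − (1−0.06)·∏(1−qᵢ) over the active causes.
P(fraud alert) = 0.06×0.889×0.962 + 0.9483×0.889×0.038 + 0.78192×0.111×0.962 + 0.988006×0.111×0.038 = 0.051313 + 0.032035 + 0.083495 + 0.004167 = 0.171010
Of this, 0.087662 comes from 0.083495 + 0.004167 (the cardholder travelling abroad=true cases).
So P(cardholder travelling abroad | fraud alert) = 0.087662/0.171010 ≈ 0.513.

P(cardholder travelling abroad | fraud alert) ≈ 0.513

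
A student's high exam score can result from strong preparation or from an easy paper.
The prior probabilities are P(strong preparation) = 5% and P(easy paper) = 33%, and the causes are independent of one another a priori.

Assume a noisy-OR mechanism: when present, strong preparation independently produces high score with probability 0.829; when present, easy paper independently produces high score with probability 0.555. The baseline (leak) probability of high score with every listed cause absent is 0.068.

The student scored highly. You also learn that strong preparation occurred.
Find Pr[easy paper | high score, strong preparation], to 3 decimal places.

Under noisy-OR, P(high score | causes) = 1 − (1−0.068)·∏(1−qᵢ) over the active causes.
Sum P(high score|·) weighted by the priors over both values of easy paper:
  P(high score | strong preparation) = 0.840628·0.67 + 0.929079·0.33
        = 0.563221 + 0.306596 = 0.869817
Configurations with easy paper contribute 0.306596, so
  P(easy paper | high score, strong preparation) = 0.306596 / 0.869817 ≈ 0.352

Pr[easy paper | high score, strong preparation] ≈ 0.352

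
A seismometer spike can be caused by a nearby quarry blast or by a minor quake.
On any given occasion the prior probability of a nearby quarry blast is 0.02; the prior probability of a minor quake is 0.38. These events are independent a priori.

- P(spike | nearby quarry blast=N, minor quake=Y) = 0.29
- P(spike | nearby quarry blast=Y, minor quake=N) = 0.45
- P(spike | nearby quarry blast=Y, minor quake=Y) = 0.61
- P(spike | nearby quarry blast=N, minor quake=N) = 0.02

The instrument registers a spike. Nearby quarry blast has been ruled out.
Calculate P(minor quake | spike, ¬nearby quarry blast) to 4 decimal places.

Numerator (weight on configurations with minor quake): 0.29*0.38 = 0.110200
Denominator P(spike | ¬nearby quarry blast): 0.02*0.62 + 0.29*0.38 = 0.122600
P(minor quake | spike, ¬nearby quarry blast) = 0.110200/0.122600 ≈ 0.8989

P(minor quake | spike, ¬nearby quarry blast) ≈ 0.8989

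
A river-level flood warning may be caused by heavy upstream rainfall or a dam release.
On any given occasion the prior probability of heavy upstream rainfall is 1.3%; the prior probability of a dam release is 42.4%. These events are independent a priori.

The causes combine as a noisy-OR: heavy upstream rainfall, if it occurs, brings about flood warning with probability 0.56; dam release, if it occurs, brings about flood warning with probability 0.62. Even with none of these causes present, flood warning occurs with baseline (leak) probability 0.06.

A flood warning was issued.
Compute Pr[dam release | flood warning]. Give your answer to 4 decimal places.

Under noisy-OR, P(flood warning | causes) = 1 − (1−0.06)·∏(1−qᵢ) over the active causes.
P(flood warning) = 0.06×0.987×0.576 + 0.6428×0.987×0.424 + 0.5864×0.013×0.576 + 0.842832×0.013×0.424 = 0.034111 + 0.269004 + 0.004391 + 0.004646 = 0.312152
The dam release-present share is 0.269004 + 0.004646 = 0.273650.
P(dam release | flood warning) = 0.273650 / 0.312152 ≈ 0.8767

Pr[dam release | flood warning] ≈ 0.8767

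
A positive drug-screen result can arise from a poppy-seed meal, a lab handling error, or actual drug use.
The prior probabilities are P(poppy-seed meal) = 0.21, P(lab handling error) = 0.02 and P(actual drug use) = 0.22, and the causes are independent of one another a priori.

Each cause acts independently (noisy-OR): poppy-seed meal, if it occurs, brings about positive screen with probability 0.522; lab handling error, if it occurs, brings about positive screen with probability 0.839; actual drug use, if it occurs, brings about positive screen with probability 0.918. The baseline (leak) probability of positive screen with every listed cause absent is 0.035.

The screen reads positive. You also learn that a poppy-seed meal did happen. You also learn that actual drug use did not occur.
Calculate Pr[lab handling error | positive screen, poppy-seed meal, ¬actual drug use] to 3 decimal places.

Under noisy-OR, P(positive screen | causes) = 1 − (1−0.035)·∏(1−qᵢ) over the active causes.
By total probability over both values of lab handling error:
  P(positive screen | poppy-seed meal, ¬actual drug use) = 0.53873·0.98 + 0.925736·0.02
        = 0.527955 + 0.018515 = 0.546470
The terms with lab handling error present sum to 0.018515, so
  P(lab handling error | positive screen, poppy-seed meal, ¬actual drug use) = 0.018515 / 0.546470 ≈ 0.034

Pr[lab handling error | positive screen, poppy-seed meal, ¬actual drug use] ≈ 0.034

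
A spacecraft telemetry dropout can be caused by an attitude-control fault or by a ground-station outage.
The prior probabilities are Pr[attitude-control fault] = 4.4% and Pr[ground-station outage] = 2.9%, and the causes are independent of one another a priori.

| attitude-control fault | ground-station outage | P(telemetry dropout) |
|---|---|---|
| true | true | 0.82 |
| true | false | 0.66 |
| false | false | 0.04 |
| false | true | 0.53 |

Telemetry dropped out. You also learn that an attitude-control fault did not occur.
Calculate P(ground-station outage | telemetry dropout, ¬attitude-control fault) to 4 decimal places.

Weight on ground-station outage=true, given the evidence: 0.53*0.029 = 0.015370
Normalizer over all consistent configurations: 0.04*0.971 + 0.53*0.029 = 0.054210
Posterior = 0.015370 / 0.054210 ≈ 0.2835

P(ground-station outage | telemetry dropout, ¬attitude-control fault) ≈ 0.2835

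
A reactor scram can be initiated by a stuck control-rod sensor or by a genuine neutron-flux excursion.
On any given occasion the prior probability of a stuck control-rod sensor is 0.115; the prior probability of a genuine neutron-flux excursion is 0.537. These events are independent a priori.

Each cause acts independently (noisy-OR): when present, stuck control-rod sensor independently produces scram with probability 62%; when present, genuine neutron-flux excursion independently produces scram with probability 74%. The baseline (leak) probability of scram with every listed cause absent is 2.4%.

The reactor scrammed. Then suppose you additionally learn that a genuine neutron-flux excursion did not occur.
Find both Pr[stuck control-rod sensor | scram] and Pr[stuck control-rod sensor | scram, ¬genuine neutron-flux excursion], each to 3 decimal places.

Under noisy-OR, P(scram | causes) = 1 − (1−0.024)·∏(1−qᵢ) over the active causes.
By total probability over the 4 (stuck control-rod sensor, genuine neutron-flux excursion) configurations:
  P(scram) = 0.024×0.885×0.463 + 0.74624×0.885×0.537 + 0.62912×0.115×0.463 + 0.903571×0.115×0.537
        = 0.009834 + 0.354647 + 0.033497 + 0.055800 = 0.453778
Configurations with stuck control-rod sensor contribute 0.089297, so
  P(stuck control-rod sensor | scram) = 0.089297 / 0.453778 ≈ 0.197

Now condition on the additional information:
P(scram | ¬genuine neutron-flux excursion) = 0.024·0.885 + 0.62912·0.115 = 0.021240 + 0.072349 = 0.093589
Of this, 0.072349 comes from 0.62912·0.115 (the stuck control-rod sensor=true cases).
P(stuck control-rod sensor | scram, ¬genuine neutron-flux excursion) = 0.072349 / 0.093589 ≈ 0.773
With genuine neutron-flux excursion excluded, stuck control-rod sensor must carry more of the explanatory weight for the scram.

Pr[stuck control-rod sensor | scram] ≈ 0.197; Pr[stuck control-rod sensor | scram, ¬genuine neutron-flux excursion] ≈ 0.773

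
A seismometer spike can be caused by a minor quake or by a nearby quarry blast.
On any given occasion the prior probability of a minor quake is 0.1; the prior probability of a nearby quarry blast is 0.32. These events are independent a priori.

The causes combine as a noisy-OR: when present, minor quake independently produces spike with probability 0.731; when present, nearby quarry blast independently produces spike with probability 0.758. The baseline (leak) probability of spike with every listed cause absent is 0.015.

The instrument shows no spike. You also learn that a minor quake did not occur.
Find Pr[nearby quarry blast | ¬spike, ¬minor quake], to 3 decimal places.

Pr[nearby quarry blast | ¬spike, ¬minor quake] ≈ 0.102

Under noisy-OR, P(spike | causes) = 1 − (1−0.015)·∏(1−qᵢ) over the active causes.
P(¬spike | ¬minor quake) = 0.985*0.68 + 0.23837*0.32 = 0.669800 + 0.076278 = 0.746078
Of this, 0.076278 comes from 0.23837*0.32 (the nearby quarry blast=true cases).
So P(nearby quarry blast | ¬spike, ¬minor quake) = 0.076278/0.746078 ≈ 0.102.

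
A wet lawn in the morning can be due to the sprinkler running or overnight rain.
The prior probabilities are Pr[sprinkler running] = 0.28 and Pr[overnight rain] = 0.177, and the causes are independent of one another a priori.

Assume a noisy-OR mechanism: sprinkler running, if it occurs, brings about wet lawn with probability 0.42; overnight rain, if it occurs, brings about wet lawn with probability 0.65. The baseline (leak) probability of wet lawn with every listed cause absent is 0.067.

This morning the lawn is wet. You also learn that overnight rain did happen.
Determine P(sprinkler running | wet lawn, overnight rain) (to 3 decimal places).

P(sprinkler running | wet lawn, overnight rain) ≈ 0.319

Under noisy-OR, P(wet lawn | causes) = 1 − (1−0.067)·∏(1−qᵢ) over the active causes.
P(wet lawn | overnight rain) = 0.67345·0.72 + 0.810601·0.28 = 0.484884 + 0.226968 = 0.711852
The sprinkler running-present share is 0.810601·0.28 = 0.226968.
P(sprinkler running | wet lawn, overnight rain) = 0.226968 / 0.711852 ≈ 0.319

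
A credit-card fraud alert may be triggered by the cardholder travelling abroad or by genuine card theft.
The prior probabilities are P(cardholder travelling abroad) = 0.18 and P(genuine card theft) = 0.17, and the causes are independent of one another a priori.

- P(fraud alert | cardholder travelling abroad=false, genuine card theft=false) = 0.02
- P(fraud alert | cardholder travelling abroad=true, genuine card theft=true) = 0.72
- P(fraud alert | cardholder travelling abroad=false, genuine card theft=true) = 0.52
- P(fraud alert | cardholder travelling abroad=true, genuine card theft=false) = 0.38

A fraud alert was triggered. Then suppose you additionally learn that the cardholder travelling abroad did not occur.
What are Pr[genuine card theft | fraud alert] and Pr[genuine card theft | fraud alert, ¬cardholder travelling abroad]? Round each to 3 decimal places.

P(fraud alert) = 0.02×0.82×0.83 + 0.52×0.82×0.17 + 0.38×0.18×0.83 + 0.72×0.18×0.17 = 0.013612 + 0.072488 + 0.056772 + 0.022032 = 0.164904
Restricting to configurations with genuine card theft present: 0.072488 + 0.022032 = 0.094520.
So P(genuine card theft | fraud alert) = 0.094520/0.164904 ≈ 0.573.

Now also conditioning on cardholder travelling abroad≠true:
P(fraud alert | ¬cardholder travelling abroad) = 0.02*0.83 + 0.52*0.17 = 0.016600 + 0.088400 = 0.105000
Of this, 0.088400 comes from 0.52*0.17 (the genuine card theft=true cases).
So P(genuine card theft | fraud alert, ¬cardholder travelling abroad) = 0.088400/0.105000 ≈ 0.842.
Ruling out cardholder travelling abroad raises the posterior on genuine card theft — the flip side of explaining away.

Pr[genuine card theft | fraud alert] ≈ 0.573; Pr[genuine card theft | fraud alert, ¬cardholder travelling abroad] ≈ 0.842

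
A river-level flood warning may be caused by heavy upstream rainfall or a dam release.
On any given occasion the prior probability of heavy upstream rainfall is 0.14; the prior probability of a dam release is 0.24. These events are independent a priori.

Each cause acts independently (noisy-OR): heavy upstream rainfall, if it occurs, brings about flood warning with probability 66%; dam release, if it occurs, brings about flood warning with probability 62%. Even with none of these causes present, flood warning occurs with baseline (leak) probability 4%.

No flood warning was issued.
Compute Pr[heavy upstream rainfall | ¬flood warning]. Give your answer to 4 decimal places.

Pr[heavy upstream rainfall | ¬flood warning] ≈ 0.0524

Under noisy-OR, P(flood warning | causes) = 1 − (1−0.04)·∏(1−qᵢ) over the active causes.
By total probability over the 4 (heavy upstream rainfall, dam release) configurations:
  P(¬flood warning) = 0.96×0.86×0.76 + 0.3648×0.86×0.24 + 0.3264×0.14×0.76 + 0.124032×0.14×0.24
        = 0.627456 + 0.075295 + 0.034729 + 0.004167 = 0.741647
Keeping only the heavy upstream rainfall-present terms gives 0.038896, so
  P(heavy upstream rainfall | ¬flood warning) = 0.038896 / 0.741647 ≈ 0.0524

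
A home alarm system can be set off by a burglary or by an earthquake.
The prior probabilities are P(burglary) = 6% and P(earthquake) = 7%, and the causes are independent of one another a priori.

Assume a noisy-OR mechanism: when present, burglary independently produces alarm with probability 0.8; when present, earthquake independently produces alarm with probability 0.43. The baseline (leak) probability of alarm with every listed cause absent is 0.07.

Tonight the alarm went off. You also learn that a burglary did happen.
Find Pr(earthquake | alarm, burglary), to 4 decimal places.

Pr(earthquake | alarm, burglary) ≈ 0.0764

Under noisy-OR, P(alarm | causes) = 1 − (1−0.07)·∏(1−qᵢ) over the active causes.
Sum P(alarm|·) weighted by the priors over both values of earthquake:
  P(alarm | burglary) = 0.814·0.93 + 0.89398·0.07
        = 0.757020 + 0.062579 = 0.819599
The terms with earthquake present sum to 0.062579, so
  P(earthquake | alarm, burglary) = 0.062579 / 0.819599 ≈ 0.0764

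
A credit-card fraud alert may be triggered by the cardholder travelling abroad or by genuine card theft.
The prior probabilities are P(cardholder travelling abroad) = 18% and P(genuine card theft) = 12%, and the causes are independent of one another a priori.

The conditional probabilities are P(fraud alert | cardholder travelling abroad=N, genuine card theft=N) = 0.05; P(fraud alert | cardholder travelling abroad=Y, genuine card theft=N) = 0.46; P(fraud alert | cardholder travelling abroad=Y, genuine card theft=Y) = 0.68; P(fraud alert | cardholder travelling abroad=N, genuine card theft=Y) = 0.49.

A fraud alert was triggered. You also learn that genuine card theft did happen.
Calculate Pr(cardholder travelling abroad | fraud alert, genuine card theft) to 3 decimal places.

Pr(cardholder travelling abroad | fraud alert, genuine card theft) ≈ 0.233

Enumerate both values of cardholder travelling abroad and weight by the priors:
  P(fraud alert | genuine card theft) = 0.49*0.82 + 0.68*0.18
        = 0.401800 + 0.122400 = 0.524200
Configurations with cardholder travelling abroad contribute 0.122400, so
  P(cardholder travelling abroad | fraud alert, genuine card theft) = 0.122400 / 0.524200 ≈ 0.233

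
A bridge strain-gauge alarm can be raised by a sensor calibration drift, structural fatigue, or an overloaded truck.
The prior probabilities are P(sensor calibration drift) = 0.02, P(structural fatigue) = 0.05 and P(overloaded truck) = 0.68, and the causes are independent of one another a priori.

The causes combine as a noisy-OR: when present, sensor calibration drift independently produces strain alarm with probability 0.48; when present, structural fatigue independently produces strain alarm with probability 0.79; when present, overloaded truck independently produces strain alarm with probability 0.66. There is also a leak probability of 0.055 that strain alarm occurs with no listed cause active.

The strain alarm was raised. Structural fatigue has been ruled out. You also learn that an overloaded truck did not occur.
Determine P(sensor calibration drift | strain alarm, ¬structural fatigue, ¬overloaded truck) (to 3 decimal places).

Under noisy-OR, P(strain alarm | causes) = 1 − (1−0.055)·∏(1−qᵢ) over the active causes.
For the numerator, keep only sensor calibration drift=true terms: 0.5086*0.02 = 0.010172
The normalizing constant is 0.055*0.98 + 0.5086*0.02 = 0.064072
P(sensor calibration drift | strain alarm, ¬structural fatigue, ¬overloaded truck) = 0.010172/0.064072 ≈ 0.159

P(sensor calibration drift | strain alarm, ¬structural fatigue, ¬overloaded truck) ≈ 0.159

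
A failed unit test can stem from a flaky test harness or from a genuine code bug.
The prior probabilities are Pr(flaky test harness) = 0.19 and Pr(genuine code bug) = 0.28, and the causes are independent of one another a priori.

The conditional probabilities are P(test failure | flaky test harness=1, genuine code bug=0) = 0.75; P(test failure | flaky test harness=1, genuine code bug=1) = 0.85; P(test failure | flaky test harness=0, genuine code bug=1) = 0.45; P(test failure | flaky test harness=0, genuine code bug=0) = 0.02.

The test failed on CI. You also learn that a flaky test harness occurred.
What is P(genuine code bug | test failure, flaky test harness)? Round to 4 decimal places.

P(test failure | flaky test harness) = 0.75·0.72 + 0.85·0.28 = 0.540000 + 0.238000 = 0.778000
The genuine code bug-present share is 0.85·0.28 = 0.238000.
Hence the posterior is 0.238000/0.778000 ≈ 0.3059.

P(genuine code bug | test failure, flaky test harness) ≈ 0.3059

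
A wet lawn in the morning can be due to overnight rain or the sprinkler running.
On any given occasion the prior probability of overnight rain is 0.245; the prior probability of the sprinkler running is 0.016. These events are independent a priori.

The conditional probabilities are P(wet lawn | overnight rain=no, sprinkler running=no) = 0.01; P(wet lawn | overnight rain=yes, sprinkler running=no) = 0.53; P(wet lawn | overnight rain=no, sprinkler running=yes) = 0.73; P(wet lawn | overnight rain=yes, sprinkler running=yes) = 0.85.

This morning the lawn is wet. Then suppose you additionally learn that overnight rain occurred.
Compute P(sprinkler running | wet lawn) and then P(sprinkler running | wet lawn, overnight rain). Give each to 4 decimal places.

P(wet lawn) = 0.01*0.755*0.984 + 0.73*0.755*0.016 + 0.53*0.245*0.984 + 0.85*0.245*0.016 = 0.007429 + 0.008818 + 0.127772 + 0.003332 = 0.147351
Of this, 0.012150 comes from 0.008818 + 0.003332 (the sprinkler running=true cases).
P(sprinkler running | wet lawn) = 0.012150 / 0.147351 ≈ 0.0825

Now also conditioning on overnight rain=true:
P(wet lawn | overnight rain) = 0.53×0.984 + 0.85×0.016 = 0.521520 + 0.013600 = 0.535120
Restricting to configurations with sprinkler running present: 0.85×0.016 = 0.013600.
P(sprinkler running | wet lawn, overnight rain) = 0.013600 / 0.535120 ≈ 0.0254

P(sprinkler running | wet lawn) ≈ 0.0825; P(sprinkler running | wet lawn, overnight rain) ≈ 0.0254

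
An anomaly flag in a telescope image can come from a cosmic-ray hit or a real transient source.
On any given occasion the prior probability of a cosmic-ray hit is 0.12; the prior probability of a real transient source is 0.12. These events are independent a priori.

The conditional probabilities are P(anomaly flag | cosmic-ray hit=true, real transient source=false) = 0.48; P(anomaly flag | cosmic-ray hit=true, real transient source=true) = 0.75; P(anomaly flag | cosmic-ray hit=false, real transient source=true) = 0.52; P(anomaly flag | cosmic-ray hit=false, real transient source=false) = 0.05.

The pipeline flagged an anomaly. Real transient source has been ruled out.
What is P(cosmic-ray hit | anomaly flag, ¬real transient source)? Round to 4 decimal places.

P(cosmic-ray hit | anomaly flag, ¬real transient source) ≈ 0.5669

Enumerate both values of cosmic-ray hit and weight by the priors:
  P(anomaly flag | ¬real transient source) = 0.05·0.88 + 0.48·0.12
        = 0.044000 + 0.057600 = 0.101600
The terms with cosmic-ray hit present sum to 0.057600, so
  P(cosmic-ray hit | anomaly flag, ¬real transient source) = 0.057600 / 0.101600 ≈ 0.5669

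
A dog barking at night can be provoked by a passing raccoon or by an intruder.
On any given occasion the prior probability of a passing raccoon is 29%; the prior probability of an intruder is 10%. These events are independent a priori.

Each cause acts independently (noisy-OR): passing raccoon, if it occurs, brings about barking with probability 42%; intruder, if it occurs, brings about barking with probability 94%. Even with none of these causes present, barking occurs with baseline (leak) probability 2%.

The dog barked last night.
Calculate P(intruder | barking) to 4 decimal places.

Under noisy-OR, P(barking | causes) = 1 − (1−0.02)·∏(1−qᵢ) over the active causes.
P(barking) = 0.02×0.71×0.9 + 0.9412×0.71×0.1 + 0.4316×0.29×0.9 + 0.965896×0.29×0.1 = 0.012780 + 0.066825 + 0.112648 + 0.028011 = 0.220264
Restricting to configurations with intruder present: 0.066825 + 0.028011 = 0.094836.
Hence the posterior is 0.094836/0.220264 ≈ 0.4306.

P(intruder | barking) ≈ 0.4306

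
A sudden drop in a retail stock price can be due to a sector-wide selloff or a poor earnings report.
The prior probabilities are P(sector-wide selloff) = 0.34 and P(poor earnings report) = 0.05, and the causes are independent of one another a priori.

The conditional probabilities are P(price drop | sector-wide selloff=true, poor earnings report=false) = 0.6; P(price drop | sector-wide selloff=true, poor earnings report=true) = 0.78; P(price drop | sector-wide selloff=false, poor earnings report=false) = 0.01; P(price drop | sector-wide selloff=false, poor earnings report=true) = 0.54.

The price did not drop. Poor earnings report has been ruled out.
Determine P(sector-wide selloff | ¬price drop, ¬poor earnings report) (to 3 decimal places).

P(sector-wide selloff | ¬price drop, ¬poor earnings report) ≈ 0.172

P(¬price drop | ¬poor earnings report) = 0.99×0.66 + 0.4×0.34 = 0.653400 + 0.136000 = 0.789400
Restricting to configurations with sector-wide selloff present: 0.4×0.34 = 0.136000.
P(sector-wide selloff | ¬price drop, ¬poor earnings report) = 0.136000 / 0.789400 ≈ 0.172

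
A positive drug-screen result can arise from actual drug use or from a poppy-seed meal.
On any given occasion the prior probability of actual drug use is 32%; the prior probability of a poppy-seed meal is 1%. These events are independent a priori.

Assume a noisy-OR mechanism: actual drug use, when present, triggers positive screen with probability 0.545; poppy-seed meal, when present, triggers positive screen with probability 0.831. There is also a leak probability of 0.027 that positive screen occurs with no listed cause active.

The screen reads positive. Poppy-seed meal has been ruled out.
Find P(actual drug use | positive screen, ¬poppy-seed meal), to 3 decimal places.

Under noisy-OR, P(positive screen | causes) = 1 − (1−0.027)·∏(1−qᵢ) over the active causes.
P(positive screen | ¬poppy-seed meal) = 0.027·0.68 + 0.557285·0.32 = 0.018360 + 0.178331 = 0.196691
Of this, 0.178331 comes from 0.557285·0.32 (the actual drug use=true cases).
P(actual drug use | positive screen, ¬poppy-seed meal) = 0.178331 / 0.196691 ≈ 0.907

P(actual drug use | positive screen, ¬poppy-seed meal) ≈ 0.907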